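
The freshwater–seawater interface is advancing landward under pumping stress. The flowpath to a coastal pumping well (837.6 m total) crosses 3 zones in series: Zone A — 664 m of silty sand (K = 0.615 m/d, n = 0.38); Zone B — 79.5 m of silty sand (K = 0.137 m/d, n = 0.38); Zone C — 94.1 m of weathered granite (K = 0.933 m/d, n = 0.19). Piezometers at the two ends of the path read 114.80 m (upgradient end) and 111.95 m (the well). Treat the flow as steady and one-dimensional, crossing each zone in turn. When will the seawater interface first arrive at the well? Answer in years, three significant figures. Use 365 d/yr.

Total head drop ΔH = 114.80 − 111.95 = 2.85 m
Continuity: the same q passes through each zone, so ΔH = q·Σ(L_j/K_j) — the zones act as resistances in series.
Σ(L/K) = 664/0.615 + 79.5/0.137 + 94.1/0.933 = 1080 + 580.3 + 100.9 = 1761 d
q = ΔH / Σ(L/K) = 2.85 / 1761 = 0.001619 m/d (same in every zone)
Zone A: v = q/n = 0.001619/0.38 = 0.004259 m/d → t_A = 664/0.004259 = 155900 d
Zone B: v = q/n = 0.001619/0.38 = 0.004259 m/d → t_B = 79.5/0.004259 = 18660 d
Zone C: v = q/n = 0.001619/0.19 = 0.008519 m/d → t_C = 94.1/0.008519 = 11050 d
Total t = 155900 + 18660 + 11050 = 185600 d
   = 185600 / 365 = 509 yr

509 years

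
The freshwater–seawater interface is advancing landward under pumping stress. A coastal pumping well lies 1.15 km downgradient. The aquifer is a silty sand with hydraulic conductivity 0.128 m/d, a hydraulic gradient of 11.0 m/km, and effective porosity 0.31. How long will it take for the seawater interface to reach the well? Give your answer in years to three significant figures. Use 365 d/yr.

694 years

Darcy flux q = K·i = 0.128 × 0.011 = 0.001408 m/d
v = Ki/n = 0.128·0.011/0.31 = 0.004542 m/d
L = 1.15 km = 1150 m
t = L / v = 1150 / 0.004542 = 253200 d
   = 253200 / 365 = 694 yr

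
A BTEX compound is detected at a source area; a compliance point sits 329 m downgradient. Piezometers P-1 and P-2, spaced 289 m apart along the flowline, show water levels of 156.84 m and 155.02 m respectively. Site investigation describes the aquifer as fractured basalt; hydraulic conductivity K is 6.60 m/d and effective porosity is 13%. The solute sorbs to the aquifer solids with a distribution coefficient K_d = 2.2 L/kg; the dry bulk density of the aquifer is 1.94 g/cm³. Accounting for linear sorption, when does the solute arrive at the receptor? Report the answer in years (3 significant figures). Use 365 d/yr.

95.4 years

Hydraulic gradient i = (156.84 − 155.02) / 289 = 1.82 / 289 = 0.006298
q = Ki = 6.60 × 0.006298 = 0.04156 m/d
v = Ki/n = 6.60·0.006298/0.13 = 0.3197 m/d
Retardation R = 1 + ρ_b·K_d/n = 1 + 1.94×2.2/0.13 = 33.83
Contaminant velocity v_c = v/R = 0.3197/33.83 = 0.009451 m/d
t = L/v_c = 329/0.009451 = 34810 d
   = 34810/365 = 95.4 yr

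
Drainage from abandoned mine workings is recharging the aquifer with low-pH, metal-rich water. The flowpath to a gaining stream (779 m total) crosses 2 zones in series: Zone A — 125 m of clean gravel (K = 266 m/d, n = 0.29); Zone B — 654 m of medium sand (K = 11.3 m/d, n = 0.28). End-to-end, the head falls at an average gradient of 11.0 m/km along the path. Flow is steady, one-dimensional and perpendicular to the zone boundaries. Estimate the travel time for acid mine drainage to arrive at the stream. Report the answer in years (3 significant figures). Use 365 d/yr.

Continuity: the same q passes through each zone, so ΔH = q·Σ(L_j/K_j) — the zones act as resistances in series.
Σ(L/K) = 125/266 + 654/11.3 = 0.4699 + 57.88 = 58.35 d
K_eq = L_total / Σ(L/K) = 779 / 58.35 = 13.35 m/d
q = K_eq · i = 13.35 × 0.011 = 0.1469 m/d (same in every zone)
Zone A: v = q/n = 0.1469/0.29 = 0.5064 m/d → t_A = 125/0.5064 = 246.8 d
Zone B: v = q/n = 0.1469/0.28 = 0.5245 m/d → t_B = 654/0.5245 = 1247 d
Total t = 246.8 + 1247 = 1494 d
   = 1494 / 365 = 4.09 yr

4.09 years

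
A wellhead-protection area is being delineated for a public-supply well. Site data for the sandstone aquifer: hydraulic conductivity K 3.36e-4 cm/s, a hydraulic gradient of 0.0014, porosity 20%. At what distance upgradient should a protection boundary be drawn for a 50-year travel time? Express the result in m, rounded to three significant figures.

37.1 m

K = 3.36e-4 cm/s × 864 = 0.2903 m/d
Darcy flux q = K·i = 0.2903 × 0.0014 = 4.064e-4 m/d
v = Ki/n = 0.2903·0.0014/0.20 = 0.002032 m/d
T = 50 yr × 365 = 18250 d
L = v × T = 0.002032 × 18250 = 37.09 m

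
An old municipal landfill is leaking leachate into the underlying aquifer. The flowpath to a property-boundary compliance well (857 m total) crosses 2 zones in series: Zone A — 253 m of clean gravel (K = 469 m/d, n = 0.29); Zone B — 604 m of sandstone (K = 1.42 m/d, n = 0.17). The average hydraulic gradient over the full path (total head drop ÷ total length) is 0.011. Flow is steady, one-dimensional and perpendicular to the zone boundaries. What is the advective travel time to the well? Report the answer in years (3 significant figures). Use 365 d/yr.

21.8 years

For zones in series the flux q is common to all zones; the equivalent conductivity is the harmonic (thickness-weighted) mean, K_eq = L_total / Σ(L_j/K_j).
Σ(L/K) = 253/469 + 604/1.42 = 0.5394 + 425.4 = 425.9 d
K_eq = L_total / Σ(L/K) = 857 / 425.9 = 2.012 m/d
q = K_eq · i = 2.012 × 0.011 = 0.02213 m/d (same in every zone)
Zone A: v = q/n = 0.02213/0.29 = 0.07633 m/d → t_A = 253/0.07633 = 3315 d
Zone B: v = q/n = 0.02213/0.17 = 0.1302 m/d → t_B = 604/0.1302 = 4639 d
Total t = 3315 + 4639 = 7954 d
   = 7954 / 365 = 21.8 yr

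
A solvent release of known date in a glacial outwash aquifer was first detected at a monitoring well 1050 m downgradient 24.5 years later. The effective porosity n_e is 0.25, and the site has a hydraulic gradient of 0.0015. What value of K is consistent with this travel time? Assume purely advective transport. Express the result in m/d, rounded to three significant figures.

t = 24.5 years = 8943 d
v = L / t = 1050 / 8943 = 0.1174 m/d
K = v · n / i = 0.1174 × 0.25 / 0.0015 = 19.6 m/d

19.6 m/d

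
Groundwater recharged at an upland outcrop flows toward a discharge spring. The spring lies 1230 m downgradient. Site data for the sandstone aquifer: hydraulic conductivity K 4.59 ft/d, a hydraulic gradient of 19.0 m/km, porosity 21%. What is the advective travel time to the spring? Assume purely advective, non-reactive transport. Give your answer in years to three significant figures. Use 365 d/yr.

26.6 years

K = 4.59 ft/d × 0.3048 = 1.399 m/d
Darcy flux q = K·i = 1.399 × 0.019 = 0.02658 m/d
v_s = q/n_e = 0.02658/0.21 = 0.1266 m/d
t = L / v = 1230 / 0.1266 = 9717 d
   = 9717 / 365 = 26.6 yr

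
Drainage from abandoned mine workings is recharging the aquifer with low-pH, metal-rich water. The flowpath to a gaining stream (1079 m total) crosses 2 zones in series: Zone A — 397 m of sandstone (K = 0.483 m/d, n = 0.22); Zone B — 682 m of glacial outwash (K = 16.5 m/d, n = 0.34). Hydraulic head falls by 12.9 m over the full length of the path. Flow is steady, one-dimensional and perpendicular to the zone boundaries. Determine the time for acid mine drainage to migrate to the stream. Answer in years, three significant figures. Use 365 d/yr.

Steady 1-D flow in series ⇒ the Darcy flux q is identical in every zone and the zone head losses add (resistances L/K in series).
Σ(L/K) = 397/0.483 + 682/16.5 = 821.9 + 41.33 = 863.3 d
q = ΔH / Σ(L/K) = 12.9 / 863.3 = 0.01494 m/d (same in every zone)
Zone A: v = q/n = 0.01494/0.22 = 0.06792 m/d → t_A = 397/0.06792 = 5845 d
Zone B: v = q/n = 0.01494/0.34 = 0.04395 m/d → t_B = 682/0.04395 = 15520 d
Total t = 5845 + 15520 = 21360 d
   = 21360 / 365 = 58.5 yr

58.5 years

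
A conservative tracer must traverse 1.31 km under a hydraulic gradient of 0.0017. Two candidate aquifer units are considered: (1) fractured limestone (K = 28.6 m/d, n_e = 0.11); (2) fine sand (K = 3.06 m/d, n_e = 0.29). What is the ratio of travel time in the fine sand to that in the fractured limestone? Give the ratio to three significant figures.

Unit 1 (fractured limestone): v = 28.6×0.0017/0.11 = 0.4420 m/d, t = 1310/0.4420 = 2964 d
Unit 2 (fine sand): v = 3.06×0.0017/0.29 = 0.01794 m/d, t = 1310/0.01794 = 73030 d
t(fine sand) / t(fractured limestone) = 73030/2964 = 24.6

24.6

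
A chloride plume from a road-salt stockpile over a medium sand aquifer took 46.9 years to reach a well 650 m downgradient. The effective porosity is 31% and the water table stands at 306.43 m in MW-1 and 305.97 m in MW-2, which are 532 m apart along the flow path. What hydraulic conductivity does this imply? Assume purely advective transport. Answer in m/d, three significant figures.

Hydraulic gradient i = (306.43 − 305.97) / 532 = 0.46 / 532 = 8.647e-4
t = 46.9 years = 17120 d
v = L / t = 650 / 17120 = 0.03797 m/d
K = v · n / i = 0.03797 × 0.31 / 8.647e-4 = 13.6 m/d

13.6 m/d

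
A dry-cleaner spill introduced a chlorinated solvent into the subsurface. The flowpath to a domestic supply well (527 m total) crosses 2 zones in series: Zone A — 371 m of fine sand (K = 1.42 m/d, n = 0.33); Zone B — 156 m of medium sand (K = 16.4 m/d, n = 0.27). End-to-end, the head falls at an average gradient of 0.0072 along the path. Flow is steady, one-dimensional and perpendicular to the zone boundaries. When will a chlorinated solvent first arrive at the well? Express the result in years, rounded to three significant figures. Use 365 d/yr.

Continuity: the same q passes through each zone, so ΔH = q·Σ(L_j/K_j) — the zones act as resistances in series.
Σ(L/K) = 371/1.42 + 156/16.4 = 261.3 + 9.512 = 270.8 d
K_eq = L_total / Σ(L/K) = 527 / 270.8 = 1.946 m/d
q = K_eq · i = 1.946 × 0.0072 = 0.01401 m/d (same in every zone)
Zone A: v = q/n = 0.01401/0.33 = 0.04246 m/d → t_A = 371/0.04246 = 8737 d
Zone B: v = q/n = 0.01401/0.27 = 0.05190 m/d → t_B = 156/0.05190 = 3006 d
Total t = 8737 + 3006 = 11740 d
   = 11740 / 365 = 32.2 yr

32.2 years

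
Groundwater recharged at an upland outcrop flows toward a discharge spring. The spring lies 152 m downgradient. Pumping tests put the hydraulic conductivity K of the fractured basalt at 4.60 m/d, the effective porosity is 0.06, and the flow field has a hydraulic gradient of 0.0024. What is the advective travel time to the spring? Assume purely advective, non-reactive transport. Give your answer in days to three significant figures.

q = Ki = 4.60 × 0.0024 = 0.01104 m/d
v_s = q/n_e = 0.01104/0.06 = 0.1840 m/d
t = L / v = 152 / 0.1840 = 826.1 d

826 days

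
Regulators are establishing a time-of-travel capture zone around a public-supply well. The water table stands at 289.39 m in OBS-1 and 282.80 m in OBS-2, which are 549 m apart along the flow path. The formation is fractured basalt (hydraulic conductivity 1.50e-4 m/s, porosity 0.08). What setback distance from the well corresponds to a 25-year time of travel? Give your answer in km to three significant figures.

Hydraulic gradient i = (289.39 − 282.80) / 549 = 6.59 / 549 = 0.01200
K = 1.50e-4 m/s × 86400 s/d = 12.96 m/d
Darcy flux q = K·i = 12.96 × 0.01200 = 0.1556 m/d
v_s = q/n_e = 0.1556/0.08 = 1.945 m/d
T = 25 yr × 365 = 9125 d
L = v × T = 1.945 × 9125 = 17740 m
   = 17.7 km

17.7 km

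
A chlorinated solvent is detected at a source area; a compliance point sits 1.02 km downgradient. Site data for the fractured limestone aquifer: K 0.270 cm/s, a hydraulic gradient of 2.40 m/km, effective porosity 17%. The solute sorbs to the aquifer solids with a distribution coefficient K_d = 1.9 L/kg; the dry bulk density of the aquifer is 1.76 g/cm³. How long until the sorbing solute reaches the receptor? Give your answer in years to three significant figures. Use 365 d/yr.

K = 0.270 cm/s × 864 = 233.3 m/d
Darcy flux q = K·i = 233.3 × 0.0024 = 0.5599 m/d
v = Ki/n = 233.3·0.0024/0.17 = 3.293 m/d
Retardation R = 1 + ρ_b·K_d/n = 1 + 1.76×1.9/0.17 = 20.67
Contaminant velocity v_c = v/R = 3.293/20.67 = 0.1593 m/d
L = 1.02 km = 1020 m
t = L/v_c = 1020/0.1593 = 6402 d
   = 6402/365 = 17.5 yr

17.5 years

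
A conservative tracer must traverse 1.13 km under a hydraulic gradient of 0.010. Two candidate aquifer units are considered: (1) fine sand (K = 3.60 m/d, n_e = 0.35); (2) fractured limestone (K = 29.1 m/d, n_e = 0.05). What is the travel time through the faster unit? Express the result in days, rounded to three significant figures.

Unit 1 (fine sand): v = 3.60×0.010/0.35 = 0.1029 m/d, t = 1130/0.1029 = 10990 d
Unit 2 (fractured limestone): v = 29.1×0.010/0.05 = 5.820 m/d, t = 1130/5.820 = 194.2 d
Faster unit: t = 194 d

194 days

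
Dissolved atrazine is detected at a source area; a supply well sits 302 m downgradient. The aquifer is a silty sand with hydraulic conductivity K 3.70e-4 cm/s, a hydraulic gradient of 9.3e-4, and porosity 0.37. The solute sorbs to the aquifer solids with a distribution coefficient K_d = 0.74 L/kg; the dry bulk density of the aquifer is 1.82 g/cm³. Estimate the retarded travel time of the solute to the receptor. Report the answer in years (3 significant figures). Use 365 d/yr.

K = 3.70e-4 cm/s × 864 = 0.3197 m/d
Darcy flux q = K·i = 0.3197 × 9.3e-4 = 2.973e-4 m/d
Average linear velocity = 2.973e-4 / 0.37 = 8.035e-4 m/d
Retardation R = 1 + ρ_b·K_d/n = 1 + 1.82×0.74/0.37 = 4.640
Contaminant velocity v_c = v/R = 8.035e-4/4.640 = 1.732e-4 m/d
t = L/v_c = 302/1.732e-4 = 1.744e6 d
   = 1.744e6/365 = 4780 yr

4780 years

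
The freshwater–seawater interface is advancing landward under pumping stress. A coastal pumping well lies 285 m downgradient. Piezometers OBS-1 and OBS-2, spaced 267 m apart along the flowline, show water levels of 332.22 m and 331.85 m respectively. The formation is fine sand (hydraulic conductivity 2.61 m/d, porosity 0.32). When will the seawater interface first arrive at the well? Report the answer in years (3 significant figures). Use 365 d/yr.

69.1 years

Hydraulic gradient i = (332.22 − 331.85) / 267 = 0.37 / 267 = 0.001386
Specific discharge q = 2.61 × 0.001386 = 0.003617 m/d
v_s = q/n_e = 0.003617/0.32 = 0.01130 m/d
t = L / v = 285 / 0.01130 = 25220 d
   = 25220 / 365 = 69.1 yr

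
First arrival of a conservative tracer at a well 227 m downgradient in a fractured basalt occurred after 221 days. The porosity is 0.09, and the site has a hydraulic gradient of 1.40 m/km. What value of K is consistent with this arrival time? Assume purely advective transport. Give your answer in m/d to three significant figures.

66.0 m/d

v = L / t = 227 / 221 = 1.027 m/d
K = v · n / i = 1.027 × 0.09 / 0.0014 = 66.0 m/d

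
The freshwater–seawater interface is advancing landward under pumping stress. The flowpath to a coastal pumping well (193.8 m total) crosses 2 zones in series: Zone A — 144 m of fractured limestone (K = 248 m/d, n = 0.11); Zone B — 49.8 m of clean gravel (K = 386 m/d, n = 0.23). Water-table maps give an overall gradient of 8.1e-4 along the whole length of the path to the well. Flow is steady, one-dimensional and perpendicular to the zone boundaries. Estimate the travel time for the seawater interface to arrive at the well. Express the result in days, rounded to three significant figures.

123 days

Steady 1-D flow in series ⇒ the Darcy flux q is identical in every zone and the zone head losses add (resistances L/K in series).
Σ(L/K) = 144/248 + 49.8/386 = 0.5806 + 0.1290 = 0.7097 d
K_eq = L_total / Σ(L/K) = 193.8 / 0.7097 = 273.1 m/d
q = K_eq · i = 273.1 × 8.1e-4 = 0.2212 m/d (same in every zone)
Zone A: v = q/n = 0.2212/0.11 = 2.011 m/d → t_A = 144/2.011 = 71.61 d
Zone B: v = q/n = 0.2212/0.23 = 0.9617 m/d → t_B = 49.8/0.9617 = 51.78 d
Total t = 71.61 + 51.78 = 123.4 d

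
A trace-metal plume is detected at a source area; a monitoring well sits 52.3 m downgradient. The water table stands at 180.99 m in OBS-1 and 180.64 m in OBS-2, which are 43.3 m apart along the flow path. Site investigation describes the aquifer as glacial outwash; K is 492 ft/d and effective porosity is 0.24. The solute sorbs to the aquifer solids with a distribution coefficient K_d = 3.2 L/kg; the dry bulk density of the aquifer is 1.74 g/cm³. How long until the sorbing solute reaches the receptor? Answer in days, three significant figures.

Hydraulic gradient i = (180.99 − 180.64) / 43.3 = 0.35 / 43.3 = 0.008083
K = 492 ft/d × 0.3048 = 150.0 m/d
Darcy flux q = K·i = 150.0 × 0.008083 = 1.212 m/d
Seepage velocity v = q / n = 1.212 / 0.24 = 5.051 m/d
Retardation R = 1 + ρ_b·K_d/n = 1 + 1.74×3.2/0.24 = 24.20
Contaminant velocity v_c = v/R = 5.051/24.20 = 0.2087 m/d
t = L/v_c = 52.3/0.2087 = 250.6 d

251 days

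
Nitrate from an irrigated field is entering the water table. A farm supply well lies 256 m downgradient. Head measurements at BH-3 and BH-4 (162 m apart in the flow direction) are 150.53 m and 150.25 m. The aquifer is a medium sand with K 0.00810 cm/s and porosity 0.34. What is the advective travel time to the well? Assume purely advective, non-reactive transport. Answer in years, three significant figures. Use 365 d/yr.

Hydraulic gradient i = (150.53 − 150.25) / 162 = 0.28 / 162 = 0.001728
K = 0.00810 cm/s × 864 = 6.998 m/d
q = Ki = 6.998 × 0.001728 = 0.01210 m/d
Average linear velocity = 0.01210 / 0.34 = 0.03558 m/d
t = L / v = 256 / 0.03558 = 7196 d
   = 7196 / 365 = 19.7 yr

19.7 years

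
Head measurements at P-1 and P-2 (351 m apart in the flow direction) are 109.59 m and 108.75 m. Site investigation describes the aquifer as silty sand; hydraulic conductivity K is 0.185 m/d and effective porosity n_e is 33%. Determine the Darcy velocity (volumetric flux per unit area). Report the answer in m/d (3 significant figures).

4.43e-4 m/d

Hydraulic gradient i = (109.59 − 108.75) / 351 = 0.84 / 351 = 0.002393
Darcy flux q = K·i = 0.185 × 0.002393 = 4.427e-4 m/d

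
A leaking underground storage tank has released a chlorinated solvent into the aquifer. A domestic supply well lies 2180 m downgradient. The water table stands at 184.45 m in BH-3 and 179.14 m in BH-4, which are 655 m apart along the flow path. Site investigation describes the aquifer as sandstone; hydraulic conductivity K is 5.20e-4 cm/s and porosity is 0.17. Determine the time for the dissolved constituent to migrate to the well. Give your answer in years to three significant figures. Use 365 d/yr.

279 years

Hydraulic gradient i = (184.45 − 179.14) / 655 = 5.31 / 655 = 0.008107
K = 5.20e-4 cm/s × 864 = 0.4493 m/d
q = Ki = 0.4493 × 0.008107 = 0.003642 m/d
Average linear velocity = 0.003642 / 0.17 = 0.02143 m/d
t = L / v = 2180 / 0.02143 = 101800 d
   = 101800 / 365 = 279 yr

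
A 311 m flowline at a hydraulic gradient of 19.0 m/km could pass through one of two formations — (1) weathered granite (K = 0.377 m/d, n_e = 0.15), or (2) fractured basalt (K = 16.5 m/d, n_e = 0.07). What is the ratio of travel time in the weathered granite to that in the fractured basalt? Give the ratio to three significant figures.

93.8

Unit 1 (weathered granite): v = 0.377×0.019/0.15 = 0.04775 m/d, t = 311/0.04775 = 6513 d
Unit 2 (fractured basalt): v = 16.5×0.019/0.07 = 4.479 m/d, t = 311/4.479 = 69.44 d
t(weathered granite) / t(fractured basalt) = 6513/69.44 = 93.8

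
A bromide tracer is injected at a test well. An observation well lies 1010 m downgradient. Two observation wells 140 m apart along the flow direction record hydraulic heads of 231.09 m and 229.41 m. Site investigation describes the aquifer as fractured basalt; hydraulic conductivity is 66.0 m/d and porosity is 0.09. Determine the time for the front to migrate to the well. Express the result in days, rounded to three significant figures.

Hydraulic gradient i = (231.09 − 229.41) / 140 = 1.68 / 140 = 0.01200
q = Ki = 66.0 × 0.01200 = 0.7920 m/d
v_s = q/n_e = 0.7920/0.09 = 8.800 m/d
t = L / v = 1010 / 8.800 = 114.8 d

115 days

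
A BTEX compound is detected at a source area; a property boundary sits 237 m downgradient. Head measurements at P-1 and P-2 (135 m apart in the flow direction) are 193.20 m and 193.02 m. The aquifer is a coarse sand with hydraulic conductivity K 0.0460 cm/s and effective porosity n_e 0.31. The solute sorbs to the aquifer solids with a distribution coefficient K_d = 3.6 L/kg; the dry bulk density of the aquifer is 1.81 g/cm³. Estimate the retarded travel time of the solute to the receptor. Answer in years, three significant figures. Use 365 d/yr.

Hydraulic gradient i = (193.20 − 193.02) / 135 = 0.18 / 135 = 0.001333
K = 0.0460 cm/s × 864 = 39.74 m/d
Darcy flux q = K·i = 39.74 × 0.001333 = 0.05299 m/d
v = Ki/n = 39.74·0.001333/0.31 = 0.1709 m/d
Retardation R = 1 + ρ_b·K_d/n = 1 + 1.81×3.6/0.31 = 22.02
Contaminant velocity v_c = v/R = 0.1709/22.02 = 0.007763 m/d
t = L/v_c = 237/0.007763 = 30530 d
   = 30530/365 = 83.6 yr

83.6 years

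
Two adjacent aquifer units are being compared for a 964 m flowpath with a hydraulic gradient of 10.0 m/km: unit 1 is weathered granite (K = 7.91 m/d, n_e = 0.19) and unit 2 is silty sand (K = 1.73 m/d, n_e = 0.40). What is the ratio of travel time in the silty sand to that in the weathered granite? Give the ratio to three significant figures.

9.63

Unit 1 (weathered granite): v = 7.91×0.010/0.19 = 0.4163 m/d, t = 964/0.4163 = 2316 d
Unit 2 (silty sand): v = 1.73×0.010/0.40 = 0.04325 m/d, t = 964/0.04325 = 22290 d
t(silty sand) / t(weathered granite) = 22290/2316 = 9.63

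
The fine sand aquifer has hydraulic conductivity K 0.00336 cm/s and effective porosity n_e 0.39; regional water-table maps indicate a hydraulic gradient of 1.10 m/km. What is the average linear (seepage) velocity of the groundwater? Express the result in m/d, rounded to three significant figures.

0.00819 m/d

K = 0.00336 cm/s × 864 = 2.903 m/d
Darcy flux q = K·i = 2.903 × 0.0011 = 0.003193 m/d
v_s = q/n_e = 0.003193/0.39 = 0.008188 m/d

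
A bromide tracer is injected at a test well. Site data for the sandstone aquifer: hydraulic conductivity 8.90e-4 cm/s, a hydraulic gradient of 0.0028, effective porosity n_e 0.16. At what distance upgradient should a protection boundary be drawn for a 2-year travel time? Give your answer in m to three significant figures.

K = 8.90e-4 cm/s × 864 = 0.7690 m/d
q = Ki = 0.7690 × 0.0028 = 0.002153 m/d
v = Ki/n = 0.7690·0.0028/0.16 = 0.01346 m/d
T = 2 yr × 365 = 730 d
L = v × T = 0.01346 × 730 = 9.823 m

9.82 m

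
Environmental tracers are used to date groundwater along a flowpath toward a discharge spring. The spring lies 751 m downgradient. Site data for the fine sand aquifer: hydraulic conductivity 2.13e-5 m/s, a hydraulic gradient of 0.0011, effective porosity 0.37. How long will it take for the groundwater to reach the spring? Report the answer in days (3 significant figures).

137000 days

K = 2.13e-5 m/s × 86400 s/d = 1.840 m/d
Specific discharge q = 1.840 × 0.0011 = 0.002024 m/d
v_s = q/n_e = 0.002024/0.37 = 0.005471 m/d
t = L / v = 751 / 0.005471 = 137300 d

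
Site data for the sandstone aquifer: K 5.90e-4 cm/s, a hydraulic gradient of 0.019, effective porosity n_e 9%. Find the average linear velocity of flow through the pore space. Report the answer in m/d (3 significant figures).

K = 5.90e-4 cm/s × 864 = 0.5098 m/d
Specific discharge q = 0.5098 × 0.019 = 0.009685 m/d
Seepage velocity v = q / n = 0.009685 / 0.09 = 0.1076 m/d

0.108 m/d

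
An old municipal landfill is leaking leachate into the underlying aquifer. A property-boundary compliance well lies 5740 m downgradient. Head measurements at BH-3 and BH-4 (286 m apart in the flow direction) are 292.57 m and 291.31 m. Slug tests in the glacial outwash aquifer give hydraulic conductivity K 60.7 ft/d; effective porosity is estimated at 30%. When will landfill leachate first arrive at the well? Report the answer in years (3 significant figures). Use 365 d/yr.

Hydraulic gradient i = (292.57 − 291.31) / 286 = 1.26 / 286 = 0.004406
K = 60.7 ft/d × 0.3048 = 18.50 m/d
q = Ki = 18.50 × 0.004406 = 0.08151 m/d
v = Ki/n = 18.50·0.004406/0.30 = 0.2717 m/d
t = L / v = 5740 / 0.2717 = 21130 d
   = 21130 / 365 = 57.9 yr

57.9 years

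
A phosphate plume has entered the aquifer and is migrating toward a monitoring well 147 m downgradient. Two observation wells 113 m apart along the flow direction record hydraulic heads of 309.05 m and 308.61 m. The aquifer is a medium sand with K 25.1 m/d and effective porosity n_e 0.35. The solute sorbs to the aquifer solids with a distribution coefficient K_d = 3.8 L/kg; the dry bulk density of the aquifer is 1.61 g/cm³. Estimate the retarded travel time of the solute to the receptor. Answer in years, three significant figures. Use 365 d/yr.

26.7 years

Hydraulic gradient i = (309.05 − 308.61) / 113 = 0.44 / 113 = 0.003894
Specific discharge q = 25.1 × 0.003894 = 0.09773 m/d
v = Ki/n = 25.1·0.003894/0.35 = 0.2792 m/d
Retardation R = 1 + ρ_b·K_d/n = 1 + 1.61×3.8/0.35 = 18.48
Contaminant velocity v_c = v/R = 0.2792/18.48 = 0.01511 m/d
t = L/v_c = 147/0.01511 = 9728 d
   = 9728/365 = 26.7 yr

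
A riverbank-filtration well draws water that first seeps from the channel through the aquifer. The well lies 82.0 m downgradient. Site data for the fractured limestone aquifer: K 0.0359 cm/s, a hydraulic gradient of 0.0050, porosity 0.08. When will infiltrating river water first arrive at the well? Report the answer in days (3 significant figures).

42.3 days

K = 0.0359 cm/s × 864 = 31.02 m/d
Darcy flux q = K·i = 31.02 × 0.0050 = 0.1551 m/d
v_s = q/n_e = 0.1551/0.08 = 1.939 m/d
t = L / v = 82.0 / 1.939 = 42.30 d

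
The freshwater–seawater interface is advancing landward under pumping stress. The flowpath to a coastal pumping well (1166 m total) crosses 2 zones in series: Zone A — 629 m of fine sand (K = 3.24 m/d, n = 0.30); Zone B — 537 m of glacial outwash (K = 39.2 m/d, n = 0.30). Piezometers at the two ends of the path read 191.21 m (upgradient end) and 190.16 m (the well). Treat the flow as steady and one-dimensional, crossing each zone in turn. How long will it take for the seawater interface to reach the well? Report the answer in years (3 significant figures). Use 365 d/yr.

190 years

Total head drop ΔH = 191.21 − 190.16 = 1.05 m
Continuity: the same q passes through each zone, so ΔH = q·Σ(L_j/K_j) — the zones act as resistances in series.
Σ(L/K) = 629/3.24 + 537/39.2 = 194.1 + 13.70 = 207.8 d
q = ΔH / Σ(L/K) = 1.05 / 207.8 = 0.005052 m/d (same in every zone)
Zone A: v = q/n = 0.005052/0.30 = 0.01684 m/d → t_A = 629/0.01684 = 37350 d
Zone B: v = q/n = 0.005052/0.30 = 0.01684 m/d → t_B = 537/0.01684 = 31890 d
Total t = 37350 + 31890 = 69240 d
   = 69240 / 365 = 190 yr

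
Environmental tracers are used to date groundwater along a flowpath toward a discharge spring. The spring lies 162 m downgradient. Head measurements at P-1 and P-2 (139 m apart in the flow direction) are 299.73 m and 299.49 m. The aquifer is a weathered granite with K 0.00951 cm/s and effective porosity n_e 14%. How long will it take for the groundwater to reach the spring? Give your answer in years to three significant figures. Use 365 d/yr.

4.38 years

Hydraulic gradient i = (299.73 − 299.49) / 139 = 0.24 / 139 = 0.001727
K = 0.00951 cm/s × 864 = 8.217 m/d
Darcy flux q = K·i = 8.217 × 0.001727 = 0.01419 m/d
v_s = q/n_e = 0.01419/0.14 = 0.1013 m/d
t = L / v = 162 / 0.1013 = 1599 d
   = 1599 / 365 = 4.38 yr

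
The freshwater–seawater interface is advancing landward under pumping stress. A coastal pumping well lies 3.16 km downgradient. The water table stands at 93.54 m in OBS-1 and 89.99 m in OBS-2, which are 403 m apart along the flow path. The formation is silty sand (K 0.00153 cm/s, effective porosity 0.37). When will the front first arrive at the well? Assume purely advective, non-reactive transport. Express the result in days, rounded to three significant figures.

100000 days

Hydraulic gradient i = (93.54 − 89.99) / 403 = 3.55 / 403 = 0.008809
K = 0.00153 cm/s × 864 = 1.322 m/d
Darcy flux q = K·i = 1.322 × 0.008809 = 0.01164 m/d
Seepage velocity v = q / n = 0.01164 / 0.37 = 0.03147 m/d
L = 3.16 km = 3160 m
t = L / v = 3160 / 0.03147 = 100400 d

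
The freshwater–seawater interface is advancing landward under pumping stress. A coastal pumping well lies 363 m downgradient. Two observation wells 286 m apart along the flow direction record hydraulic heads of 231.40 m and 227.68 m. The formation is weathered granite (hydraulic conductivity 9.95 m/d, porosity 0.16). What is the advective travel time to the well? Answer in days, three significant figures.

Hydraulic gradient i = (231.40 − 227.68) / 286 = 3.72 / 286 = 0.01301
Darcy flux q = K·i = 9.95 × 0.01301 = 0.1294 m/d
v_s = q/n_e = 0.1294/0.16 = 0.8089 m/d
t = L / v = 363 / 0.8089 = 448.8 d

449 days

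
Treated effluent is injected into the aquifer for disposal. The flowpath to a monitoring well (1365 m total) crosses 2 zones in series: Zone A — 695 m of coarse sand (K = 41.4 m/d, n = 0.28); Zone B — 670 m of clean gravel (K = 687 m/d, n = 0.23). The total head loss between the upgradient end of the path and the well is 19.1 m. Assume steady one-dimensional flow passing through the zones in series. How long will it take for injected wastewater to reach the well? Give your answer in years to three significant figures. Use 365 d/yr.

Continuity: the same q passes through each zone, so ΔH = q·Σ(L_j/K_j) — the zones act as resistances in series.
Σ(L/K) = 695/41.4 + 670/687 = 16.79 + 0.9753 = 17.76 d
q = ΔH / Σ(L/K) = 19.1 / 17.76 = 1.075 m/d (same in every zone)
Zone A: v = q/n = 1.075/0.28 = 3.840 m/d → t_A = 695/3.840 = 181.0 d
Zone B: v = q/n = 1.075/0.23 = 4.675 m/d → t_B = 670/4.675 = 143.3 d
Total t = 181.0 + 143.3 = 324.3 d
   = 324.3 / 365 = 0.888 yr

0.888 years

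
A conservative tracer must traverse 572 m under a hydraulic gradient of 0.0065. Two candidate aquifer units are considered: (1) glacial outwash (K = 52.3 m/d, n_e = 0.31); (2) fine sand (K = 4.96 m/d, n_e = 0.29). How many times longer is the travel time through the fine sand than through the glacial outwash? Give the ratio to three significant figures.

Unit 1 (glacial outwash): v = 52.3×0.0065/0.31 = 1.097 m/d, t = 572/1.097 = 521.6 d
Unit 2 (fine sand): v = 4.96×0.0065/0.29 = 0.1112 m/d, t = 572/0.1112 = 5145 d
t(fine sand) / t(glacial outwash) = 5145/521.6 = 9.86

9.86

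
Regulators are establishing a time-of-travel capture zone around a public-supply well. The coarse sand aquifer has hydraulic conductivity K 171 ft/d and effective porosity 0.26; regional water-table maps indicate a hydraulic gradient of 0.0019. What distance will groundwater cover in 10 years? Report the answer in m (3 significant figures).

K = 171 ft/d × 0.3048 = 52.12 m/d
q = Ki = 52.12 × 0.0019 = 0.09903 m/d
Seepage velocity v = q / n = 0.09903 / 0.26 = 0.3809 m/d
T = 10 yr × 365 = 3650 d
L = v × T = 0.3809 × 3650 = 1390 m

1390 m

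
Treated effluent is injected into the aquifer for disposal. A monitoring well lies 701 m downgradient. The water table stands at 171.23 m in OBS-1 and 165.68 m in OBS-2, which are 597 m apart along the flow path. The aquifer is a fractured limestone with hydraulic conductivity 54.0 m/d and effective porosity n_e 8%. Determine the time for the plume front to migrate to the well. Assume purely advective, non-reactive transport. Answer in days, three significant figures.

Hydraulic gradient i = (171.23 − 165.68) / 597 = 5.55 / 597 = 0.009296
Specific discharge q = 54.0 × 0.009296 = 0.5020 m/d
v_s = q/n_e = 0.5020/0.08 = 6.275 m/d
t = L / v = 701 / 6.275 = 111.7 d

112 days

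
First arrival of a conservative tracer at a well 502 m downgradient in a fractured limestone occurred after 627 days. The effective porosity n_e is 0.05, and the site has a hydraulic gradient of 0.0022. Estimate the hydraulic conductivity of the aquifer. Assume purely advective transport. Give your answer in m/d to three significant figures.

18.2 m/d

v = L / t = 502 / 627 = 0.8006 m/d
K = v · n / i = 0.8006 × 0.05 / 0.0022 = 18.2 m/d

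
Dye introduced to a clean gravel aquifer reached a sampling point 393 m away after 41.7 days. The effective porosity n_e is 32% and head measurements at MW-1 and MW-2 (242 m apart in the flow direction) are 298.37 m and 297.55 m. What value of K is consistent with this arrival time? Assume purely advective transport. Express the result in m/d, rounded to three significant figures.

890 m/d

Hydraulic gradient i = (298.37 − 297.55) / 242 = 0.82 / 242 = 0.003388
v = L / t = 393 / 41.7 = 9.424 m/d
K = v · n / i = 9.424 × 0.32 / 0.003388 = 890 m/d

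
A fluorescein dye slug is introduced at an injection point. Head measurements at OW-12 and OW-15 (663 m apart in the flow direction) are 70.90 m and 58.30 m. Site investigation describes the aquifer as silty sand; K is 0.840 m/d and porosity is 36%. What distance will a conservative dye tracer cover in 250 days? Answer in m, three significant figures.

Hydraulic gradient i = (70.90 − 58.30) / 663 = 12.60 / 663 = 0.01900
Darcy flux q = K·i = 0.840 × 0.01900 = 0.01596 m/d
v_s = q/n_e = 0.01596/0.36 = 0.04434 m/d
L = v × T = 0.04434 × 250 = 11.09 m

11.1 m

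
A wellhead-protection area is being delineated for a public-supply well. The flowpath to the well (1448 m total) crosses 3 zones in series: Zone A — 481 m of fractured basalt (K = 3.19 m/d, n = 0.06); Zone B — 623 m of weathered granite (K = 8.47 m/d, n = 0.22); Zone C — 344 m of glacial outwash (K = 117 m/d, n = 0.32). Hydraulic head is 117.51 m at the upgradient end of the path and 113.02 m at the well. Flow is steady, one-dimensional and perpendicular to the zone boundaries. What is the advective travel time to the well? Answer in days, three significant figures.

14000 days

Total head drop ΔH = 117.51 − 113.02 = 4.49 m
Steady 1-D flow in series ⇒ the Darcy flux q is identical in every zone and the zone head losses add (resistances L/K in series).
Σ(L/K) = 481/3.19 + 623/8.47 + 344/117 = 150.8 + 73.55 + 2.940 = 227.3 d
q = ΔH / Σ(L/K) = 4.49 / 227.3 = 0.01976 m/d (same in every zone)
Zone A: v = q/n = 0.01976/0.06 = 0.3293 m/d → t_A = 481/0.3293 = 1461 d
Zone B: v = q/n = 0.01976/0.22 = 0.08980 m/d → t_B = 623/0.08980 = 6938 d
Zone C: v = q/n = 0.01976/0.32 = 0.06174 m/d → t_C = 344/0.06174 = 5572 d
Total t = 1461 + 6938 + 5572 = 13970 d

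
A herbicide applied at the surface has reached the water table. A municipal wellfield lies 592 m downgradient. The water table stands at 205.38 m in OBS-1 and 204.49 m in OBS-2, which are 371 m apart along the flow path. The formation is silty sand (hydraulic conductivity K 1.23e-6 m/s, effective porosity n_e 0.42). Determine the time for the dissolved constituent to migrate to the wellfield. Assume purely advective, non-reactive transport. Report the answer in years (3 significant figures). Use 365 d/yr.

Hydraulic gradient i = (205.38 − 204.49) / 371 = 0.89 / 371 = 0.002399
K = 1.23e-6 m/s × 86400 s/d = 0.1063 m/d
Darcy flux q = K·i = 0.1063 × 0.002399 = 2.549e-4 m/d
v_s = q/n_e = 2.549e-4/0.42 = 6.070e-4 m/d
t = L / v = 592 / 6.070e-4 = 975300 d
   = 975300 / 365 = 2670 yr

2670 years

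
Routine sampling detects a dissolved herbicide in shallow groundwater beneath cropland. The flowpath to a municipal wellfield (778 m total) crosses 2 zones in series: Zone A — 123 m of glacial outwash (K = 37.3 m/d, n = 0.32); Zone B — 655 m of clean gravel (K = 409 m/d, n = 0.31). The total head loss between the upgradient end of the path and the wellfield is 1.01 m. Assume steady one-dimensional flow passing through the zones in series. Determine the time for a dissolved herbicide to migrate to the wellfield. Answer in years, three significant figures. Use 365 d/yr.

Steady 1-D flow in series ⇒ the Darcy flux q is identical in every zone and the zone head losses add (resistances L/K in series).
Σ(L/K) = 123/37.3 + 655/409 = 3.298 + 1.601 = 4.899 d
q = ΔH / Σ(L/K) = 1.01 / 4.899 = 0.2062 m/d (same in every zone)
Zone A: v = q/n = 0.2062/0.32 = 0.6443 m/d → t_A = 123/0.6443 = 190.9 d
Zone B: v = q/n = 0.2062/0.31 = 0.6650 m/d → t_B = 655/0.6650 = 984.9 d
Total t = 190.9 + 984.9 = 1176 d
   = 1176 / 365 = 3.22 yr

3.22 years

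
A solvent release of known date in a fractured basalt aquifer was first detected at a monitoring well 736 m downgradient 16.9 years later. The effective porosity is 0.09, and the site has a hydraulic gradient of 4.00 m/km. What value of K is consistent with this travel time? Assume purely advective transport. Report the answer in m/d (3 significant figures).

t = 16.9 years = 6168 d
v = L / t = 736 / 6168 = 0.1193 m/d
K = v · n / i = 0.1193 × 0.09 / 0.0040 = 2.68 m/d

2.68 m/d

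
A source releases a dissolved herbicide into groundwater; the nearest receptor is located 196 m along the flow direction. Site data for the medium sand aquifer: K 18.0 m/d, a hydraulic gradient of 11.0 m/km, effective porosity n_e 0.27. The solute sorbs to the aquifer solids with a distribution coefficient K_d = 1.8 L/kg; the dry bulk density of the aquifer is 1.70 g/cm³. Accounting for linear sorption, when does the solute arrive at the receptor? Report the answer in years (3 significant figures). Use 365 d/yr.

q = Ki = 18.0 × 0.011 = 0.1980 m/d
v_s = q/n_e = 0.1980/0.27 = 0.7333 m/d
Retardation R = 1 + ρ_b·K_d/n = 1 + 1.70×1.8/0.27 = 12.33
Contaminant velocity v_c = v/R = 0.7333/12.33 = 0.05946 m/d
t = L/v_c = 196/0.05946 = 3296 d
   = 3296/365 = 9.03 yr

9.03 years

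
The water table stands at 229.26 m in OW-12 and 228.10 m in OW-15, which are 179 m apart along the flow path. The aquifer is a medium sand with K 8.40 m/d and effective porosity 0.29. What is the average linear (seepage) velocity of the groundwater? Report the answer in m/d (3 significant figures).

0.188 m/d

Hydraulic gradient i = (229.26 − 228.10) / 179 = 1.16 / 179 = 0.006480
q = Ki = 8.40 × 0.006480 = 0.05444 m/d
Seepage velocity v = q / n = 0.05444 / 0.29 = 0.1877 m/d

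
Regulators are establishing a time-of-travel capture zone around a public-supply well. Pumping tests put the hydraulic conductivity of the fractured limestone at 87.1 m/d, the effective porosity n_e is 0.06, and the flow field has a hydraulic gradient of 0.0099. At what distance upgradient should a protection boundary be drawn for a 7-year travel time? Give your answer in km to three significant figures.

36.7 km

Specific discharge q = 87.1 × 0.0099 = 0.8623 m/d
Seepage velocity v = q / n = 0.8623 / 0.06 = 14.37 m/d
T = 7 yr × 365 = 2555 d
L = v × T = 14.37 × 2555 = 36720 m
   = 36.7 km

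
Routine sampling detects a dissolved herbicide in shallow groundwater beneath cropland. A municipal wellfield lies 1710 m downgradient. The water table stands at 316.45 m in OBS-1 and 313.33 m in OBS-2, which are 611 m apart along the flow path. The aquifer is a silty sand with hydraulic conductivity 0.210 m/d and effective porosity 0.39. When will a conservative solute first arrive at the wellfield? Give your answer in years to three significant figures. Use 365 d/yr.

1700 years

Hydraulic gradient i = (316.45 − 313.33) / 611 = 3.12 / 611 = 0.005106
Darcy flux q = K·i = 0.210 × 0.005106 = 0.001072 m/d
Average linear velocity = 0.001072 / 0.39 = 0.002750 m/d
t = L / v = 1710 / 0.002750 = 621900 d
   = 621900 / 365 = 1700 yr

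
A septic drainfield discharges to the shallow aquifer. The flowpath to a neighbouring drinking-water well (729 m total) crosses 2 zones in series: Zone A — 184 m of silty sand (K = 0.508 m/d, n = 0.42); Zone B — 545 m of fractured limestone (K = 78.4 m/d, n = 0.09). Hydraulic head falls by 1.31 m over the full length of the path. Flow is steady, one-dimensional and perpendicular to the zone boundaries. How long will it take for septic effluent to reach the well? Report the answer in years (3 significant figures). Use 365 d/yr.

97.5 years

Steady 1-D flow in series ⇒ the Darcy flux q is identical in every zone and the zone head losses add (resistances L/K in series).
Σ(L/K) = 184/0.508 + 545/78.4 = 362.2 + 6.952 = 369.2 d
q = ΔH / Σ(L/K) = 1.31 / 369.2 = 0.003549 m/d (same in every zone)
Zone A: v = q/n = 0.003549/0.42 = 0.008449 m/d → t_A = 184/0.008449 = 21780 d
Zone B: v = q/n = 0.003549/0.09 = 0.03943 m/d → t_B = 545/0.03943 = 13820 d
Total t = 21780 + 13820 = 35600 d
   = 35600 / 365 = 97.5 yr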